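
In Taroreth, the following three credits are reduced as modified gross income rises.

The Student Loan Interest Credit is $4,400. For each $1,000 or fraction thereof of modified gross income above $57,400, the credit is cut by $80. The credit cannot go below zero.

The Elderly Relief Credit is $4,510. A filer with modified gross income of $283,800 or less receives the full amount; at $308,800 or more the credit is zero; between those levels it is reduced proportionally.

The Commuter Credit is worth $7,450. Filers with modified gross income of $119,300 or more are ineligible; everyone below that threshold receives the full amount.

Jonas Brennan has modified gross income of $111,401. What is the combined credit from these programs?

Student Loan Interest Credit: income exceeds $57,400 by $54,001 → 55 increments × $80 = $4,400 ≥ base, so the credit is $0.
Elderly Relief Credit: $111,401 is at or below the $283,800 threshold, so the full $4,510 applies.
Commuter Credit: $111,401 is below the $119,300 cutoff, so the full $7,450 applies.
Total: $0 + $4,510 + $7,450 = $11,960.

$11,960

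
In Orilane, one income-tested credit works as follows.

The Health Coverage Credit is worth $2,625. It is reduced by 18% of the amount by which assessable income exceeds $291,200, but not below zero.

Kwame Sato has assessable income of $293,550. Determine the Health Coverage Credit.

$2,202

Health Coverage Credit: 18% of the $2,350 excess over $291,200 is $423; credit = $2,625 − $423 = $2,202.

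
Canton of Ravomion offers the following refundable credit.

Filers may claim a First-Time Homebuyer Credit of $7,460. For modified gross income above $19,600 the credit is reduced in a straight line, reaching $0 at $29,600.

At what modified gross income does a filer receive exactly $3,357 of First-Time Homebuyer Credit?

$3,357 is 3,357/7,460 of the full $7,460, so 4,103/7,460 of the $10,000 range has been used: income = $19,600 + $10,000 × 4,103/7,460 = $25,100.

$25,100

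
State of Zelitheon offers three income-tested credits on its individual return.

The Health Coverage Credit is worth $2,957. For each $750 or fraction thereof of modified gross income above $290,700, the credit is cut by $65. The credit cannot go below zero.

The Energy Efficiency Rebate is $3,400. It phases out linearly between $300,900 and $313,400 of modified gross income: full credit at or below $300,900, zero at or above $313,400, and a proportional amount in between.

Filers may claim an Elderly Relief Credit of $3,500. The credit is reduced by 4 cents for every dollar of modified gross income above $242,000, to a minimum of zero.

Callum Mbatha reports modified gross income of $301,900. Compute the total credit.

Health Coverage Credit: income exceeds $290,700 by $11,200, which is 15 full-or-partial $750 increments; reduction = 15 × $65 = $975, leaving $1,982.
Energy Efficiency Rebate: $301,900 is $1,000 into a $12,500 phase-out range, leaving 11,500/12,500 of the credit: $3,400 × 11,500/12,500 = $3,128.
Elderly Relief Credit: 4% of the $59,900 excess over $242,000 is $2,396; credit = $3,500 − $2,396 = $1,104.
Total: $1,982 + $3,128 + $1,104 = $6,214.

$6,214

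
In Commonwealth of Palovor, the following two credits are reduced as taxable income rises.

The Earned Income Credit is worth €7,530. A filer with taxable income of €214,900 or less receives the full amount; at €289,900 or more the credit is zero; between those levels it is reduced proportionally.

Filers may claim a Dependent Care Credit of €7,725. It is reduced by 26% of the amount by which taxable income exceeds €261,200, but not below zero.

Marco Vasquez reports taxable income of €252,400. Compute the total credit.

Earned Income Credit: €252,400 is €37,500 into a €75,000 phase-out range, leaving 37,500/75,000 of the credit: €7,530 × 37,500/75,000 = €3,765.
Dependent Care Credit: €252,400 is at or below the €261,200 threshold, so the full €7,725 applies.
Total: €3,765 + €7,725 = €11,490.

€11,490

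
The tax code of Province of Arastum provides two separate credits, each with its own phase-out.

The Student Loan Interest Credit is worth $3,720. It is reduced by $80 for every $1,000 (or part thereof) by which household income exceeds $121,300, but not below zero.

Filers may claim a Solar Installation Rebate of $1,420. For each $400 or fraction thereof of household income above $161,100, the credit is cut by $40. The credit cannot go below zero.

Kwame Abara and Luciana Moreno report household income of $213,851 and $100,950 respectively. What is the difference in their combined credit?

$5,140

Kwame ($213,851): Student Loan Interest Credit: income exceeds $121,300 by $92,551 → 93 increments × $80 = $7,440 ≥ base, so the credit is $0. Solar Installation Rebate: income exceeds $161,100 by $52,751 → 132 increments × $40 = $5,280 ≥ base, so the credit is $0. total $0 + $0 = $0
Luciana ($100,950): Student Loan Interest Credit: $100,950 is at or below the $121,300 threshold, so the full $3,720 applies. Solar Installation Rebate: $100,950 is at or below the $161,100 threshold, so the full $1,420 applies. total $3,720 + $1,420 = $5,140
Difference: |$0 − $5,140| = $5,140.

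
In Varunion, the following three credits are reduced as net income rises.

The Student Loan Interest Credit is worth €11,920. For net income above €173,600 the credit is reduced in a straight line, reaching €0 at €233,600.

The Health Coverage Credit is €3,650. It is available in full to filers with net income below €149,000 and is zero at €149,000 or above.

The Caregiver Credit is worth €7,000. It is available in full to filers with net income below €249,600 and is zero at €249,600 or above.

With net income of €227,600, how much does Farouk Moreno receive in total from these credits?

Student Loan Interest Credit: €227,600 is €54,000 into a €60,000 phase-out range, leaving 6,000/60,000 of the credit: €11,920 × 6,000/60,000 = €1,192.
Health Coverage Credit: €227,600 meets or exceeds the €149,000 cutoff, so the credit is €0.
Caregiver Credit: €227,600 is below the €249,600 cutoff, so the full €7,000 applies.
Total: €1,192 + €0 + €7,000 = €8,192.

€8,192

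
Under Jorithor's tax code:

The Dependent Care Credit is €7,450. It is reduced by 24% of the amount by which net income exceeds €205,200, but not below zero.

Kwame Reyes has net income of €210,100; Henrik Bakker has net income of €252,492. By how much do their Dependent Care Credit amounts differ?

€6,274

Kwame (€210,100): Dependent Care Credit: 24% of the €4,900 excess over €205,200 is €1,176; credit = €7,450 − €1,176 = €6,274.
Henrik (€252,492): Dependent Care Credit: 24% of the €47,292 excess over €205,200 is €11,350.08 ≥ base, so the credit is €0.
Difference: |€6,274 − €0| = €6,274.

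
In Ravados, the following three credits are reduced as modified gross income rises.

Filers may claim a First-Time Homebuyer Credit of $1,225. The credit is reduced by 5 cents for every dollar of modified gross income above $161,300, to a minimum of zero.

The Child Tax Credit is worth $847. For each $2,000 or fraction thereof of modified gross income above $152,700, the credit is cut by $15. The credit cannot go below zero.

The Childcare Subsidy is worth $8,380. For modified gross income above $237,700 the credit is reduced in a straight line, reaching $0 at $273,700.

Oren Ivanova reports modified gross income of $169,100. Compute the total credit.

First-Time Homebuyer Credit: 5% of the $7,800 excess over $161,300 is $390; credit = $1,225 − $390 = $835.
Child Tax Credit: income exceeds $152,700 by $16,400, which is 9 full-or-partial $2,000 increments; reduction = 9 × $15 = $135, leaving $712.
Childcare Subsidy: $169,100 is at or below the $237,700 threshold, so the full $8,380 applies.
Total: $835 + $712 + $8,380 = $9,927.

$9,927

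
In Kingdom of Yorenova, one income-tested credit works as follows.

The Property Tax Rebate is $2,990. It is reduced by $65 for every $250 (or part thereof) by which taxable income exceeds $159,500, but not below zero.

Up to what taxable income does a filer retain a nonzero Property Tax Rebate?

$170,750

After 45 increments the reduction is 45 × $65 = $2,925, leaving $65; one more increment wipes it out. Increment 45 ends at excess 45 × $250 = $11,250, so the highest qualifying income is $159,500 + $11,250 = $170,750.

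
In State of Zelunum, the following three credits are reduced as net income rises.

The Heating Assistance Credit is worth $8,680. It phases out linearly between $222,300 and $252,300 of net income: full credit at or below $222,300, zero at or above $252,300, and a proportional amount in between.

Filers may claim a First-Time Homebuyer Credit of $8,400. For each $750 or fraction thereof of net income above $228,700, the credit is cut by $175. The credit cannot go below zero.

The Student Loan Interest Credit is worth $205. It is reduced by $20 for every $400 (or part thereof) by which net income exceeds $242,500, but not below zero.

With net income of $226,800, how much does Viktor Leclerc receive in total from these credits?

Heating Assistance Credit: $226,800 is $4,500 into a $30,000 phase-out range, leaving 25,500/30,000 of the credit: $8,680 × 25,500/30,000 = $7,378.
First-Time Homebuyer Credit: $226,800 is at or below the $228,700 threshold, so the full $8,400 applies.
Student Loan Interest Credit: $226,800 is at or below the $242,500 threshold, so the full $205 applies.
Total: $7,378 + $8,400 + $205 = $15,983.

$15,983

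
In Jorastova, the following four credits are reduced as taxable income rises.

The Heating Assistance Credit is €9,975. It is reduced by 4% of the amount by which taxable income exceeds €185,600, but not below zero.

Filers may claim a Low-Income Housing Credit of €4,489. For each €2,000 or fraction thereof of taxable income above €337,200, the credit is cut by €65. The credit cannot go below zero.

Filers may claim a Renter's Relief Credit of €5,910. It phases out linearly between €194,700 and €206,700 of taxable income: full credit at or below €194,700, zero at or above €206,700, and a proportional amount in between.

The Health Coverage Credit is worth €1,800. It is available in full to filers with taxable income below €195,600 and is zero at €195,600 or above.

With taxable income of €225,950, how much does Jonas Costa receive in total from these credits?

Heating Assistance Credit: 4% of the €40,350 excess over €185,600 is €1,614; credit = €9,975 − €1,614 = €8,361.
Low-Income Housing Credit: €225,950 is at or below the €337,200 threshold, so the full €4,489 applies.
Renter's Relief Credit: €225,950 is at or above €206,700, so the credit is €0.
Health Coverage Credit: €225,950 meets or exceeds the €195,600 cutoff, so the credit is €0.
Total: €8,361 + €4,489 + €0 + €0 = €12,850.

€12,850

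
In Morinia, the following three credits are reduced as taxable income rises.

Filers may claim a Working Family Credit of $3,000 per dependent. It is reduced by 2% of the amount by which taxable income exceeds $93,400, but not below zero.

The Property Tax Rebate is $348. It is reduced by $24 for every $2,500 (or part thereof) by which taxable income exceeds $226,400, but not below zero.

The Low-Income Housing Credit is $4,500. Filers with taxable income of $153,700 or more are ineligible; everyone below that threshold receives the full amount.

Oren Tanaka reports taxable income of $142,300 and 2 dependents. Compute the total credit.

$9,870

Working Family Credit: base = 2 × $3,000 = $6,000. 2% of the $48,900 excess over $93,400 is $978; credit = $6,000 − $978 = $5,022.
Property Tax Rebate: $142,300 is at or below the $226,400 threshold, so the full $348 applies.
Low-Income Housing Credit: $142,300 is below the $153,700 cutoff, so the full $4,500 applies.
Total: $5,022 + $348 + $4,500 = $9,870.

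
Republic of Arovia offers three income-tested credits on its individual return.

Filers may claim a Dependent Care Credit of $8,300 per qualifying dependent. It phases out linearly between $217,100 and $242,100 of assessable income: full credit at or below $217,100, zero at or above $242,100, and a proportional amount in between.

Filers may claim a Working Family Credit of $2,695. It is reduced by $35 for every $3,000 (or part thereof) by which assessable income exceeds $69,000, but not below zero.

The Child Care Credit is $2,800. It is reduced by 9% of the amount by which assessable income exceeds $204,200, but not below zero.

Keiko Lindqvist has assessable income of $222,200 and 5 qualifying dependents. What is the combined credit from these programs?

Dependent Care Credit: base = 5 × $8,300 = $41,500. $222,200 is $5,100 into a $25,000 phase-out range, leaving 19,900/25,000 of the credit: $41,500 × 19,900/25,000 = $33,034.
Working Family Credit: income exceeds $69,000 by $153,200, which is 52 full-or-partial $3,000 increments; reduction = 52 × $35 = $1,820, leaving $875.
Child Care Credit: 9% of the $18,000 excess over $204,200 is $1,620; credit = $2,800 − $1,620 = $1,180.
Total: $33,034 + $875 + $1,180 = $35,089.

$35,089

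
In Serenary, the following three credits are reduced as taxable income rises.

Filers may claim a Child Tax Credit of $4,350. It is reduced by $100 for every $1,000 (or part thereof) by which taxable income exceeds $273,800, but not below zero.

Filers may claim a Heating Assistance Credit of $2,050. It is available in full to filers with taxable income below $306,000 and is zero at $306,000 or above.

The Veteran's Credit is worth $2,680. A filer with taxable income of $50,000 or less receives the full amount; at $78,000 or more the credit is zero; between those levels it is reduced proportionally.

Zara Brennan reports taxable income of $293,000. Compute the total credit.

Child Tax Credit: income exceeds $273,800 by $19,200, which is 20 full-or-partial $1,000 increments; reduction = 20 × $100 = $2,000, leaving $2,350.
Heating Assistance Credit: $293,000 is below the $306,000 cutoff, so the full $2,050 applies.
Veteran's Credit: $293,000 is at or above $78,000, so the credit is $0.
Total: $2,350 + $2,050 + $0 = $4,400.

$4,400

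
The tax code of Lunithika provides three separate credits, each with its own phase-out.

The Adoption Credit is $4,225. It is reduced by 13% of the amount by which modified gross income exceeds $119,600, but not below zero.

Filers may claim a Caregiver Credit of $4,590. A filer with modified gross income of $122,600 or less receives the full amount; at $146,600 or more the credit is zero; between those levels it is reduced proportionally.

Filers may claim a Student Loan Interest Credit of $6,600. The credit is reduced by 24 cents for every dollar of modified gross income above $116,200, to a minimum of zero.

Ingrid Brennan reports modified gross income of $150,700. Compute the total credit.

$182

Adoption Credit: 13% of the $31,100 excess over $119,600 is $4,043; credit = $4,225 − $4,043 = $182.
Caregiver Credit: $150,700 is at or above $146,600, so the credit is $0.
Student Loan Interest Credit: 24% of the $34,500 excess over $116,200 is $8,280 ≥ base, so the credit is $0.
Total: $182 + $0 + $0 = $182.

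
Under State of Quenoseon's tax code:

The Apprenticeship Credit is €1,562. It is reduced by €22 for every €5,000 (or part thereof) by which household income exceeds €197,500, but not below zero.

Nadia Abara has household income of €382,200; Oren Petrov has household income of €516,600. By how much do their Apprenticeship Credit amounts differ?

Nadia (€382,200): Apprenticeship Credit: income exceeds €197,500 by €184,700, which is 37 full-or-partial €5,000 increments; reduction = 37 × €22 = €814, leaving €748.
Oren (€516,600): Apprenticeship Credit: income exceeds €197,500 by €319,100, which is 64 full-or-partial €5,000 increments; reduction = 64 × €22 = €1,408, leaving €154.
Difference: |€748 − €154| = €594.

€594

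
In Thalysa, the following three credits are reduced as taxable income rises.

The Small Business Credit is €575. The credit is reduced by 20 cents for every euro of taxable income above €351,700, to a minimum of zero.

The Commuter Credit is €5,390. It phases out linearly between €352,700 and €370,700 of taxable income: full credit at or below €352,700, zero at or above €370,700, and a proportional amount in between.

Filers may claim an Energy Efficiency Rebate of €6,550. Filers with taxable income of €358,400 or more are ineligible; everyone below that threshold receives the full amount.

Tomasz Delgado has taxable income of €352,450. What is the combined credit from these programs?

Small Business Credit: 20% of the €750 excess over €351,700 is €150; credit = €575 − €150 = €425.
Commuter Credit: €352,450 is at or below the €352,700 threshold, so the full €5,390 applies.
Energy Efficiency Rebate: €352,450 is below the €358,400 cutoff, so the full €6,550 applies.
Total: €425 + €5,390 + €6,550 = €12,365.

€12,365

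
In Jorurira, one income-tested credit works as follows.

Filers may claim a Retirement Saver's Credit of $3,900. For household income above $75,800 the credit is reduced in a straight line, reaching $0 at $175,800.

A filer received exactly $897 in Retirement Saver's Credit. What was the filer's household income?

$152,800

$897 is 897/3,900 of the full $3,900, so 3,003/3,900 of the $100,000 range has been used: income = $75,800 + $100,000 × 3,003/3,900 = $152,800.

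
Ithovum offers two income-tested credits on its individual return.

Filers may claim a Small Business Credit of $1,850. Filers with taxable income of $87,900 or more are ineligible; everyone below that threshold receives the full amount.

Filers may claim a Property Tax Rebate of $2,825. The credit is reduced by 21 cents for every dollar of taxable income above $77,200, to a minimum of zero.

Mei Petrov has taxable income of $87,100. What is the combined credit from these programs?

Small Business Credit: $87,100 is below the $87,900 cutoff, so the full $1,850 applies.
Property Tax Rebate: 21% of the $9,900 excess over $77,200 is $2,079; credit = $2,825 − $2,079 = $746.
Total: $1,850 + $746 = $2,596.

$2,596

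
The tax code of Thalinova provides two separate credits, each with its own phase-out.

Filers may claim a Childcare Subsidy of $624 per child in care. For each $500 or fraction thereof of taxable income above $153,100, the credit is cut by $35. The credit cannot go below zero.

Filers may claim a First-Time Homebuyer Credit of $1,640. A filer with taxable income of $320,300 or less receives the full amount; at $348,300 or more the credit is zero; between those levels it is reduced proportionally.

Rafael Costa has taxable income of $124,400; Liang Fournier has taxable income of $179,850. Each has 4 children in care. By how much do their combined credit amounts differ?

$1,890

Rafael ($124,400): Childcare Subsidy: base = 4 × $624 = $2,496. $124,400 is at or below the $153,100 threshold, so the full $2,496 applies. First-Time Homebuyer Credit: $124,400 is at or below the $320,300 threshold, so the full $1,640 applies. total $2,496 + $1,640 = $4,136
Liang ($179,850): Childcare Subsidy: base = 4 × $624 = $2,496. income exceeds $153,100 by $26,750, which is 54 full-or-partial $500 increments; reduction = 54 × $35 = $1,890, leaving $606. First-Time Homebuyer Credit: $179,850 is at or below the $320,300 threshold, so the full $1,640 applies. total $606 + $1,640 = $2,246
Difference: |$4,136 − $2,246| = $1,890.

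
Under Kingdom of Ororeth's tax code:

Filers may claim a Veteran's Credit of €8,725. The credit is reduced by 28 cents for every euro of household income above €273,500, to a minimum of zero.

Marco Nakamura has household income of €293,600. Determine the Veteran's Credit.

Veteran's Credit: 28% of the €20,100 excess over €273,500 is €5,628; credit = €8,725 − €5,628 = €3,097.

€3,097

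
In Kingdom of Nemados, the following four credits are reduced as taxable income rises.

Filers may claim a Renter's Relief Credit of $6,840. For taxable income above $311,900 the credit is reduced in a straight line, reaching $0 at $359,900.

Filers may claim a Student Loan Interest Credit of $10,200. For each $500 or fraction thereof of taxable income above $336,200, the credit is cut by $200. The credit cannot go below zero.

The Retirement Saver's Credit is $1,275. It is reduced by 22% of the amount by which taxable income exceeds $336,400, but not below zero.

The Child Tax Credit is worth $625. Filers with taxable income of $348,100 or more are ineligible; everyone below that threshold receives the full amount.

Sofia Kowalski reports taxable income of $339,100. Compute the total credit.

Renter's Relief Credit: $339,100 is $27,200 into a $48,000 phase-out range, leaving 20,800/48,000 of the credit: $6,840 × 20,800/48,000 = $2,964.
Student Loan Interest Credit: income exceeds $336,200 by $2,900, which is 6 full-or-partial $500 increments; reduction = 6 × $200 = $1,200, leaving $9,000.
Retirement Saver's Credit: 22% of the $2,700 excess over $336,400 is $594; credit = $1,275 − $594 = $681.
Child Tax Credit: $339,100 is below the $348,100 cutoff, so the full $625 applies.
Total: $2,964 + $9,000 + $681 + $625 = $13,270.

$13,270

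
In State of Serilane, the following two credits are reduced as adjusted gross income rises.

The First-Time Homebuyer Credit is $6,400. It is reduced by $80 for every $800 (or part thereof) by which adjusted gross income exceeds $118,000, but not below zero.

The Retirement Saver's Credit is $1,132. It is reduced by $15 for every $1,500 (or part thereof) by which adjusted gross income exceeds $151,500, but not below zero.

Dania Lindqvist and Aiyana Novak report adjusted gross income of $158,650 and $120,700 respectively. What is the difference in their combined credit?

$3,835

Dania ($158,650): First-Time Homebuyer Credit: income exceeds $118,000 by $40,650, which is 51 full-or-partial $800 increments; reduction = 51 × $80 = $4,080, leaving $2,320. Retirement Saver's Credit: income exceeds $151,500 by $7,150, which is 5 full-or-partial $1,500 increments; reduction = 5 × $15 = $75, leaving $1,057. total $2,320 + $1,057 = $3,377
Aiyana ($120,700): First-Time Homebuyer Credit: income exceeds $118,000 by $2,700, which is 4 full-or-partial $800 increments; reduction = 4 × $80 = $320, leaving $6,080. Retirement Saver's Credit: $120,700 is at or below the $151,500 threshold, so the full $1,132 applies. total $6,080 + $1,132 = $7,212
Difference: |$3,377 − $7,212| = $3,835.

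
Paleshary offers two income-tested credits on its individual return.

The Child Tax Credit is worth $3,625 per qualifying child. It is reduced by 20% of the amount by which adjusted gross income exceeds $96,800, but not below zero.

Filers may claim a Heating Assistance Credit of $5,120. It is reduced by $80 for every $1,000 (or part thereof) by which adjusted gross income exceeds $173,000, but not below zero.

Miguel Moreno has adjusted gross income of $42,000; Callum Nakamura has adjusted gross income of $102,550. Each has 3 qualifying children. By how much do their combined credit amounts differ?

Miguel ($42,000): Child Tax Credit: base = 3 × $3,625 = $10,875. $42,000 is at or below the $96,800 threshold, so the full $10,875 applies. Heating Assistance Credit: $42,000 is at or below the $173,000 threshold, so the full $5,120 applies. total $10,875 + $5,120 = $15,995
Callum ($102,550): Child Tax Credit: base = 3 × $3,625 = $10,875. 20% of the $5,750 excess over $96,800 is $1,150; credit = $10,875 − $1,150 = $9,725. Heating Assistance Credit: $102,550 is at or below the $173,000 threshold, so the full $5,120 applies. total $9,725 + $5,120 = $14,845
Difference: |$15,995 − $14,845| = $1,150.

$1,150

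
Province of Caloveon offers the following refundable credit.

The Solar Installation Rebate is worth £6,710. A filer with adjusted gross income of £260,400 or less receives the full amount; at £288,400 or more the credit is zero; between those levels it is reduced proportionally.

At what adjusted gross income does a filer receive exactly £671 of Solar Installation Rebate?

£671 is 671/6,710 of the full £6,710, so 6,039/6,710 of the £28,000 range has been used: income = £260,400 + £28,000 × 6,039/6,710 = £285,600.

£285,600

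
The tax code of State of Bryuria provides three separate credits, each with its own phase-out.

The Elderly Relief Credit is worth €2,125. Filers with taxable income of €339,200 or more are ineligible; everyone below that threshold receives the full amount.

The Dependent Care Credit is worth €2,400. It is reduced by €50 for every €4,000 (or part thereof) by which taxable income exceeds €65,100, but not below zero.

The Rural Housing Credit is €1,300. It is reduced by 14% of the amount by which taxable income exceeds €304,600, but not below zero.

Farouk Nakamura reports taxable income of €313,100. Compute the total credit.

€2,235

Elderly Relief Credit: €313,100 is below the €339,200 cutoff, so the full €2,125 applies.
Dependent Care Credit: income exceeds €65,100 by €248,000 → 62 increments × €50 = €3,100 ≥ base, so the credit is €0.
Rural Housing Credit: 14% of the €8,500 excess over €304,600 is €1,190; credit = €1,300 − €1,190 = €110.
Total: €2,125 + €0 + €110 = €2,235.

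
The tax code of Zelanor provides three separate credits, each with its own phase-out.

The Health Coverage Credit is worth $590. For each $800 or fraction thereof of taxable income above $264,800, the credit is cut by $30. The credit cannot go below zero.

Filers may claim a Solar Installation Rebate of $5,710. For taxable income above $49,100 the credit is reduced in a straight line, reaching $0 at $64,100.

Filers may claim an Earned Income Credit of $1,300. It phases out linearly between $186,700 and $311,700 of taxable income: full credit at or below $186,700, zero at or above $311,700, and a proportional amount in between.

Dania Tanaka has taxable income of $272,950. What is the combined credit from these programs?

$663

Health Coverage Credit: income exceeds $264,800 by $8,150, which is 11 full-or-partial $800 increments; reduction = 11 × $30 = $330, leaving $260.
Solar Installation Rebate: $272,950 is at or above $64,100, so the credit is $0.
Earned Income Credit: $272,950 is $86,250 into a $125,000 phase-out range, leaving 38,750/125,000 of the credit: $1,300 × 38,750/125,000 = $403.
Total: $260 + $0 + $403 = $663.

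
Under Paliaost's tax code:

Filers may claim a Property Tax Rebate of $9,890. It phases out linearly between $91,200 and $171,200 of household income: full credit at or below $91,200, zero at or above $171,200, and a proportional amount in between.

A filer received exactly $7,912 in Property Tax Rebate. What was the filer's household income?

$7,912 is 7,912/9,890 of the full $9,890, so 1,978/9,890 of the $80,000 range has been used: income = $91,200 + $80,000 × 1,978/9,890 = $107,200.

$107,200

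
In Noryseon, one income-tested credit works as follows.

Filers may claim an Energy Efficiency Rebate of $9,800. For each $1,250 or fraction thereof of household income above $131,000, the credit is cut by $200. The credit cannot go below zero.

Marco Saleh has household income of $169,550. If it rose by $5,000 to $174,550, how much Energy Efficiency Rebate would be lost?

$800

At $169,550 — income exceeds $131,000 by $38,550, which is 31 full-or-partial $1,250 increments; reduction = 31 × $200 = $6,200, leaving $3,600.
At $174,550 — income exceeds $131,000 by $43,550, which is 35 full-or-partial $1,250 increments; reduction = 35 × $200 = $7,000, leaving $2,800.
Lost: $3,600 − $2,800 = $800.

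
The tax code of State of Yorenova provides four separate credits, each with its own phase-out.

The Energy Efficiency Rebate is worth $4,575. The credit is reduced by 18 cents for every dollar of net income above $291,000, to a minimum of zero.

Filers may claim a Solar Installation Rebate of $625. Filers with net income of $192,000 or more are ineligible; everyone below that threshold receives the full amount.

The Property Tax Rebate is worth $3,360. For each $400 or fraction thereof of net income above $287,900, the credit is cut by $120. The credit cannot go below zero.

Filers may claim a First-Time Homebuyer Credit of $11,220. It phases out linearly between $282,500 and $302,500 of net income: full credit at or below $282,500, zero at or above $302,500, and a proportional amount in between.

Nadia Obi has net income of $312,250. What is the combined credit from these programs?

Energy Efficiency Rebate: 18% of the $21,250 excess over $291,000 is $3,825; credit = $4,575 − $3,825 = $750.
Solar Installation Rebate: $312,250 meets or exceeds the $192,000 cutoff, so the credit is $0.
Property Tax Rebate: income exceeds $287,900 by $24,350 → 61 increments × $120 = $7,320 ≥ base, so the credit is $0.
First-Time Homebuyer Credit: $312,250 is at or above $302,500, so the credit is $0.
Total: $750 + $0 + $0 + $0 = $750.

$750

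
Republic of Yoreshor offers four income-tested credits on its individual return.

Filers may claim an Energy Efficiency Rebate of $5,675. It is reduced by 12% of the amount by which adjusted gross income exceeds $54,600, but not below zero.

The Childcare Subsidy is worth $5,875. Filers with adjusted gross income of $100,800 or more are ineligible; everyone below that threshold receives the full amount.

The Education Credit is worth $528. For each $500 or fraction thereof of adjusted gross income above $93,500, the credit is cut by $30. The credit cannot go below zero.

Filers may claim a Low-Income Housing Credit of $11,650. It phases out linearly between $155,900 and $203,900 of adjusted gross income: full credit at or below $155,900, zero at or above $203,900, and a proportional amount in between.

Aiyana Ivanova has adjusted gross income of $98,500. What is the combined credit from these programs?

$18,160

Energy Efficiency Rebate: 12% of the $43,900 excess over $54,600 is $5,268; credit = $5,675 − $5,268 = $407.
Childcare Subsidy: $98,500 is below the $100,800 cutoff, so the full $5,875 applies.
Education Credit: income exceeds $93,500 by $5,000, which is 10 full-or-partial $500 increments; reduction = 10 × $30 = $300, leaving $228.
Low-Income Housing Credit: $98,500 is at or below the $155,900 threshold, so the full $11,650 applies.
Total: $407 + $5,875 + $228 + $11,650 = $18,160.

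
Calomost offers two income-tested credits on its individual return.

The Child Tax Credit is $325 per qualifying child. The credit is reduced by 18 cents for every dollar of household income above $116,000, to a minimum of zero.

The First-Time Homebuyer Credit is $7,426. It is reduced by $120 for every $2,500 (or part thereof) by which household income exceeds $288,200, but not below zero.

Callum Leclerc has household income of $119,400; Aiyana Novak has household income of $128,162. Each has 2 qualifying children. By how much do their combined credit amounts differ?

Callum ($119,400): Child Tax Credit: base = 2 × $325 = $650. 18% of the $3,400 excess over $116,000 is $612; credit = $650 − $612 = $38. First-Time Homebuyer Credit: $119,400 is at or below the $288,200 threshold, so the full $7,426 applies. total $38 + $7,426 = $7,464
Aiyana ($128,162): Child Tax Credit: base = 2 × $325 = $650. 18% of the $12,162 excess over $116,000 is $2,189.16 ≥ base, so the credit is $0. First-Time Homebuyer Credit: $128,162 is at or below the $288,200 threshold, so the full $7,426 applies. total $0 + $7,426 = $7,426
Difference: |$7,464 − $7,426| = $38.

$38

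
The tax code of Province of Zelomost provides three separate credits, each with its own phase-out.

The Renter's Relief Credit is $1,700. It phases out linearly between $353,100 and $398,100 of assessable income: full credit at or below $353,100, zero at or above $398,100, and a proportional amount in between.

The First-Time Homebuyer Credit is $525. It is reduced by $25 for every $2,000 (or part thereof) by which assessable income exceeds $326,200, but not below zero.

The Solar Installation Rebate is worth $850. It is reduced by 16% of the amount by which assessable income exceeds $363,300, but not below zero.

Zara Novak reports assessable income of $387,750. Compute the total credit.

Renter's Relief Credit: $387,750 is $34,650 into a $45,000 phase-out range, leaving 10,350/45,000 of the credit: $1,700 × 10,350/45,000 = $391.
First-Time Homebuyer Credit: income exceeds $326,200 by $61,550 → 31 increments × $25 = $775 ≥ base, so the credit is $0.
Solar Installation Rebate: 16% of the $24,450 excess over $363,300 is $3,912 ≥ base, so the credit is $0.
Total: $391 + $0 + $0 = $391.

$391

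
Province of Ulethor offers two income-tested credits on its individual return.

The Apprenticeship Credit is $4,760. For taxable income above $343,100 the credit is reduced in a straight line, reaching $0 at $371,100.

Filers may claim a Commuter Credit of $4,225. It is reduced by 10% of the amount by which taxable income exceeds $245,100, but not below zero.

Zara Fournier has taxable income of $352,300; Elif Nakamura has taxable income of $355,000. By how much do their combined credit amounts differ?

Zara ($352,300): Apprenticeship Credit: $352,300 is $9,200 into a $28,000 phase-out range, leaving 18,800/28,000 of the credit: $4,760 × 18,800/28,000 = $3,196. Commuter Credit: 10% of the $107,200 excess over $245,100 is $10,720 ≥ base, so the credit is $0. total $3,196 + $0 = $3,196
Elif ($355,000): Apprenticeship Credit: $355,000 is $11,900 into a $28,000 phase-out range, leaving 16,100/28,000 of the credit: $4,760 × 16,100/28,000 = $2,737. Commuter Credit: 10% of the $109,900 excess over $245,100 is $10,990 ≥ base, so the credit is $0. total $2,737 + $0 = $2,737
Difference: |$3,196 − $2,737| = $459.

$459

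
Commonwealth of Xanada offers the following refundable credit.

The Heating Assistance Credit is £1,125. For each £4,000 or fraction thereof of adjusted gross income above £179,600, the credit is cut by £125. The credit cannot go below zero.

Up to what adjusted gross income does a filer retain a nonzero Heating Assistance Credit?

After 8 increments the reduction is 8 × £125 = £1,000, leaving £125; one more increment wipes it out. Increment 8 ends at excess 8 × £4,000 = £32,000, so the highest qualifying income is £179,600 + £32,000 = £211,600.

£211,600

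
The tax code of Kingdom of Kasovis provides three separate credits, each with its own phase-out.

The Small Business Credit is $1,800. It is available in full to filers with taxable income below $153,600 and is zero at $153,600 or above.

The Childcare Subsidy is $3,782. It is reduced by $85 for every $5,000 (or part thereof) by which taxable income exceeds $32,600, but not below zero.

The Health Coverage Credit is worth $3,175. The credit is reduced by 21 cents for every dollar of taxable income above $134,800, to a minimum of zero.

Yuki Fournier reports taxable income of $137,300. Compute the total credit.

Small Business Credit: $137,300 is below the $153,600 cutoff, so the full $1,800 applies.
Childcare Subsidy: income exceeds $32,600 by $104,700, which is 21 full-or-partial $5,000 increments; reduction = 21 × $85 = $1,785, leaving $1,997.
Health Coverage Credit: 21% of the $2,500 excess over $134,800 is $525; credit = $3,175 − $525 = $2,650.
Total: $1,800 + $1,997 + $2,650 = $6,447.

$6,447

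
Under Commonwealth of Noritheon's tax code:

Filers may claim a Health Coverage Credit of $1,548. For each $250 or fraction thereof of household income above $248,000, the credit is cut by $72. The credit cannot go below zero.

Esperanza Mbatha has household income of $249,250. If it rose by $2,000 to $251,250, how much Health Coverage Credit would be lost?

At $249,250 — income exceeds $248,000 by $1,250, which is 5 full-or-partial $250 increments; reduction = 5 × $72 = $360, leaving $1,188.
At $251,250 — income exceeds $248,000 by $3,250, which is 13 full-or-partial $250 increments; reduction = 13 × $72 = $936, leaving $612.
Lost: $1,188 − $612 = $576.

$576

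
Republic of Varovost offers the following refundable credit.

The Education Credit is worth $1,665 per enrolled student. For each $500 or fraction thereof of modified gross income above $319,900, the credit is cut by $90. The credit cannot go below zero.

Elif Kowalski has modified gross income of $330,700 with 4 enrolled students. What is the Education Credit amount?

$4,680

Education Credit: base = 4 × $1,665 = $6,660. income exceeds $319,900 by $10,800, which is 22 full-or-partial $500 increments; reduction = 22 × $90 = $1,980, leaving $4,680.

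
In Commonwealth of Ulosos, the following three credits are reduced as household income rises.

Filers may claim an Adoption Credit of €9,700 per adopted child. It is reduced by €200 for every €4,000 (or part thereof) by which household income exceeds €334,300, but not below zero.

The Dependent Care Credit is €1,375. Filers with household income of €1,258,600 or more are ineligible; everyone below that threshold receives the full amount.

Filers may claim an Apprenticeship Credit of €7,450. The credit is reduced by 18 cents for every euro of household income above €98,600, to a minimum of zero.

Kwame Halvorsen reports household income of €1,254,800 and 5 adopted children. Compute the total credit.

Adoption Credit: base = 5 × €9,700 = €48,500. income exceeds €334,300 by €920,500, which is 231 full-or-partial €4,000 increments; reduction = 231 × €200 = €46,200, leaving €2,300.
Dependent Care Credit: €1,254,800 is below the €1,258,600 cutoff, so the full €1,375 applies.
Apprenticeship Credit: 18% of the €1,156,200 excess over €98,600 is €208,116 ≥ base, so the credit is €0.
Total: €2,300 + €1,375 + €0 = €3,675.

€3,675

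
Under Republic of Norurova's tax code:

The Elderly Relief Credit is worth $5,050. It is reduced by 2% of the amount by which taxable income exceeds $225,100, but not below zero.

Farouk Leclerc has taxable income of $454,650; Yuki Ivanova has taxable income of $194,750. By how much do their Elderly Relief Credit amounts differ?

$4,591

Farouk ($454,650): Elderly Relief Credit: 2% of the $229,550 excess over $225,100 is $4,591; credit = $5,050 − $4,591 = $459.
Yuki ($194,750): Elderly Relief Credit: $194,750 is at or below the $225,100 threshold, so the full $5,050 applies.
Difference: |$459 − $5,050| = $4,591.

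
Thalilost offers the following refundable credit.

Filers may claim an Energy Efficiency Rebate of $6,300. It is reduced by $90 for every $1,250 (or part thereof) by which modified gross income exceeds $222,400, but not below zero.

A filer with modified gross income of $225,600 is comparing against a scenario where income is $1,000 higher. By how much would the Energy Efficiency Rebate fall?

At $225,600 — income exceeds $222,400 by $3,200, which is 3 full-or-partial $1,250 increments; reduction = 3 × $90 = $270, leaving $6,030.
At $226,600 — income exceeds $222,400 by $4,200, which is 4 full-or-partial $1,250 increments; reduction = 4 × $90 = $360, leaving $5,940.
Lost: $6,030 − $5,940 = $90.

$90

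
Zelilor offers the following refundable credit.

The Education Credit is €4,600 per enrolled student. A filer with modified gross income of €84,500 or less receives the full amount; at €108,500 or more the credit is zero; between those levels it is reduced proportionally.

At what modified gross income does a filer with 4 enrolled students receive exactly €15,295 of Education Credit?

€88,550

Full credit = 4 × €4,600 = €18,400.
€15,295 is 15,295/18,400 of the full €18,400, so 3,105/18,400 of the €24,000 range has been used: income = €84,500 + €24,000 × 3,105/18,400 = €88,550.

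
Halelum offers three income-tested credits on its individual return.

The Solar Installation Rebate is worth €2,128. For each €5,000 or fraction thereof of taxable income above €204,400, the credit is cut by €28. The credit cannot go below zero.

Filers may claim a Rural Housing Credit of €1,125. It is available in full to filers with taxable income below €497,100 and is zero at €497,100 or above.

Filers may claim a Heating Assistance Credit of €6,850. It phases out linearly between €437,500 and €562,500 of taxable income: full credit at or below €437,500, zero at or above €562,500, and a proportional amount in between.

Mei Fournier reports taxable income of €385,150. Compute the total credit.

€9,067

Solar Installation Rebate: income exceeds €204,400 by €180,750, which is 37 full-or-partial €5,000 increments; reduction = 37 × €28 = €1,036, leaving €1,092.
Rural Housing Credit: €385,150 is below the €497,100 cutoff, so the full €1,125 applies.
Heating Assistance Credit: €385,150 is at or below the €437,500 threshold, so the full €6,850 applies.
Total: €1,092 + €1,125 + €6,850 = €9,067.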